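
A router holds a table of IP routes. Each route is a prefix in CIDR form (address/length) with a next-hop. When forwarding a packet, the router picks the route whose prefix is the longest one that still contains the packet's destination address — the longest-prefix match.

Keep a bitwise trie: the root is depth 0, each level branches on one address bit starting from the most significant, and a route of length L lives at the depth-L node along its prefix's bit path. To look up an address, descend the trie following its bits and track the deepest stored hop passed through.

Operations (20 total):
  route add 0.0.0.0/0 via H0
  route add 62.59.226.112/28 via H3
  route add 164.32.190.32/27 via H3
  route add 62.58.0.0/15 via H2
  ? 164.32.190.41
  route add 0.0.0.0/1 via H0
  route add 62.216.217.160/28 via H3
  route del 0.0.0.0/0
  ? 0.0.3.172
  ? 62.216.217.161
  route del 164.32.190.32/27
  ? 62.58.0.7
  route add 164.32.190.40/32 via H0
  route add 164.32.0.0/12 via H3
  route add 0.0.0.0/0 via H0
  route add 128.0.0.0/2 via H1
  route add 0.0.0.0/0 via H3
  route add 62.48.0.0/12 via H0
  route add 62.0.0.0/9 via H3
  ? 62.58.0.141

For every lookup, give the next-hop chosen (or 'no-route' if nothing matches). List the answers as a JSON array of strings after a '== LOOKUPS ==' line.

Trace:
  + 0.0.0.0/0 (H0) depth=0
  + 62.59.226.112/28 (H3) depth=28
  + 164.32.190.32/27 (H3) depth=27
  + 62.58.0.0/15 (H2) depth=15
  ? 164.32.190.41  path d0:H0→d1:-→d2:-→d3:-→d4:-→d5:-→d6:-→d7:-→d8:-→d9:-→d10:-→d11:-→d12:-→d13:-→d14:-→d15:-→d16:-→d17:-→d18:-→d19:-→d20:-→d21:-→d22:-→d23:-→d24:-→d25:-→d26:-→d27:H3  best=H3
  + 0.0.0.0/1 (H0) depth=1
  + 62.216.217.160/28 (H3) depth=28
  - 0.0.0.0/0 clear@0
  ? 0.0.3.172  path d0:-→d1:H0→d2:-  best=H0
  ? 62.216.217.161  path d0:-→d1:H0→d2:-→d3:-→d4:-→d5:-→d6:-→d7:-→d8:-→d9:-→d10:-→d11:-→d12:-→d13:-→d14:-→d15:-→d16:-→d17:-→d18:-→d19:-→d20:-→d21:-→d22:-→d23:-→d24:-→d25:-→d26:-→d27:-→d28:H3  best=H3
  - 164.32.190.32/27 clear@27
  ? 62.58.0.7  path d0:-→d1:H0→d2:-→d3:-→d4:-→d5:-→d6:-→d7:-→d8:-→d9:-→d10:-→d11:-→d12:-→d13:-→d14:-→d15:H2  best=H2
  + 164.32.190.40/32 (H0) depth=32
  + 164.32.0.0/12 (H3) depth=12
  + 0.0.0.0/0 (H0) depth=0
  + 128.0.0.0/2 (H1) depth=2
  + 0.0.0.0/0 (H3) depth=0
  + 62.48.0.0/12 (H0) depth=12
  + 62.0.0.0/9 (H3) depth=9
  ? 62.58.0.141  path d0:H3→d1:H0→d2:-→d3:-→d4:-→d5:-→d6:-→d7:-→d8:-→d9:H3→d10:-→d11:-→d12:H0→d13:-→d14:-→d15:H2  best=H2

== LOOKUPS ==
["H3","H0","H3","H2","H2"]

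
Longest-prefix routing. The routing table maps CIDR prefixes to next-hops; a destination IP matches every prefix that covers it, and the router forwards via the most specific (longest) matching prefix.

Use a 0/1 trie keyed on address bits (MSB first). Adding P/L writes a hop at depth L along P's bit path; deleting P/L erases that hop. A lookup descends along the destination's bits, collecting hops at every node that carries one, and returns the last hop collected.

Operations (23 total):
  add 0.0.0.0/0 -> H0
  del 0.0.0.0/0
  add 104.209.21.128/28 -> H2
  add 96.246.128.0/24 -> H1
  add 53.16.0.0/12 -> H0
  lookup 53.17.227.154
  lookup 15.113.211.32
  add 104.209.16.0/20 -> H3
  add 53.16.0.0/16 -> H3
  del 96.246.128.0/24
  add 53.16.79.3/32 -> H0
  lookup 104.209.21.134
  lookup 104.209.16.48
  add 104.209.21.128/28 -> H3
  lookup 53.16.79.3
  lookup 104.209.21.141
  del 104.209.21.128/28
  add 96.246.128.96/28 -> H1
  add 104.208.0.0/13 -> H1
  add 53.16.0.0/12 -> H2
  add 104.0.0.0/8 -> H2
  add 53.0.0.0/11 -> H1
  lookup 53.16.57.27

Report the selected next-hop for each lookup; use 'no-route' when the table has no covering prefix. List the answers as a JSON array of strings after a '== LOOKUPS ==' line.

Trace:
  + 0.0.0.0/0 (H0) depth=0
  del 0.0.0.0/0 (clear depth 0)
  + 104.209.21.128/28 (H2) depth=28
  + 96.246.128.0/24 (H1) depth=24
  + 53.16.0.0/12 (H0) depth=12
  ? 53.17.227.154  path d0:-→d1:-→d2:-→d3:-→d4:-→d5:-→d6:-→d7:-→d8:-→d9:-→d10:-→d11:-→d12:H0  best=H0
  ? 15.113.211.32  path d0:-→d1:-→d2:-  best=no-route
  + 104.209.16.0/20 (H3) depth=20
  + 53.16.0.0/16 (H3) depth=16
  del 96.246.128.0/24 (clear depth 24)
  + 53.16.79.3/32 (H0) depth=32
  ? 104.209.21.134  path d0:-→d1:-→d2:-→d3:-→d4:-→d5:-→d6:-→d7:-→d8:-→d9:-→d10:-→d11:-→d12:-→d13:-→d14:-→d15:-→d16:-→d17:-→d18:-→d19:-→d20:H3→d21:-→d22:-→d23:-→d24:-→d25:-→d26:-→d27:-→d28:H2  best=H2
  ? 104.209.16.48  path d0:-→d1:-→d2:-→d3:-→d4:-→d5:-→d6:-→d7:-→d8:-→d9:-→d10:-→d11:-→d12:-→d13:-→d14:-→d15:-→d16:-→d17:-→d18:-→d19:-→d20:H3→d21:-  best=H3
  + 104.209.21.128/28 (H3) depth=28
  ? 53.16.79.3  path d0:-→d1:-→d2:-→d3:-→d4:-→d5:-→d6:-→d7:-→d8:-→d9:-→d10:-→d11:-→d12:H0→d13:-→d14:-→d15:-→d16:H3→d17:-→d18:-→d19:-→d20:-→d21:-→d22:-→d23:-→d24:-→d25:-→d26:-→d27:-→d28:-→d29:-→d30:-→d31:-→d32:H0  best=H0
  ? 104.209.21.141  path d0:-→d1:-→d2:-→d3:-→d4:-→d5:-→d6:-→d7:-→d8:-→d9:-→d10:-→d11:-→d12:-→d13:-→d14:-→d15:-→d16:-→d17:-→d18:-→d19:-→d20:H3→d21:-→d22:-→d23:-→d24:-→d25:-→d26:-→d27:-→d28:H3  best=H3
  del 104.209.21.128/28 (clear depth 28)
  + 96.246.128.96/28 (H1) depth=28
  + 104.208.0.0/13 (H1) depth=13
  + 53.16.0.0/12 (H2) depth=12
  + 104.0.0.0/8 (H2) depth=8
  + 53.0.0.0/11 (H1) depth=11
  ? 53.16.57.27  path d0:-→d1:-→d2:-→d3:-→d4:-→d5:-→d6:-→d7:-→d8:-→d9:-→d10:-→d11:H1→d12:H2→d13:-→d14:-→d15:-→d16:H3→d17:-  best=H3

== LOOKUPS ==
["H0","no-route","H2","H3","H0","H3","H3"]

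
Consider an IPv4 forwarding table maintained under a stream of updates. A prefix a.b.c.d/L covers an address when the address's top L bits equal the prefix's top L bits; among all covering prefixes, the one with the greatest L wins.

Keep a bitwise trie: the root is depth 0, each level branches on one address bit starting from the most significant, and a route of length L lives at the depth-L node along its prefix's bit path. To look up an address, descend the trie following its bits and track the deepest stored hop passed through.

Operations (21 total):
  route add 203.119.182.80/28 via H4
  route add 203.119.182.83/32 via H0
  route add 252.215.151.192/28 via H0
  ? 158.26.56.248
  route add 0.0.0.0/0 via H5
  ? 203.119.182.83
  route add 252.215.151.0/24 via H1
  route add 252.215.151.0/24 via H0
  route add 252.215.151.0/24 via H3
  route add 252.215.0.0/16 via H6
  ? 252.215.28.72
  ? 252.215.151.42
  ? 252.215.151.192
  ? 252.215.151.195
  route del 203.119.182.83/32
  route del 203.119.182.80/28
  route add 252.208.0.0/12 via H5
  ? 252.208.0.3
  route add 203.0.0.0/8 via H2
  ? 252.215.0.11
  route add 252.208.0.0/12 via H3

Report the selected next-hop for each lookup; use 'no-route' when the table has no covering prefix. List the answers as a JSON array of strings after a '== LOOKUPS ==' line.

Trace:
  add 203.119.182.80/28 -> H4 at depth 28
  add 203.119.182.83/32 -> H0 at depth 32
  add 252.215.151.192/28 -> H0 at depth 28
  ? 158.26.56.248  path d0:-→d1:-  best=no-route
  add 0.0.0.0/0 -> H5 at depth 0
  ? 203.119.182.83  path d0:H5→d1:-→d2:-→d3:-→d4:-→d5:-→d6:-→d7:-→d8:-→d9:-→d10:-→d11:-→d12:-→d13:-→d14:-→d15:-→d16:-→d17:-→d18:-→d19:-→d20:-→d21:-→d22:-→d23:-→d24:-→d25:-→d26:-→d27:-→d28:H4→d29:-→d30:-→d31:-→d32:H0  best=H0
  add 252.215.151.0/24 -> H1 at depth 24
  add 252.215.151.0/24 -> H0 at depth 24
  add 252.215.151.0/24 -> H3 at depth 24
  add 252.215.0.0/16 -> H6 at depth 16
  ? 252.215.28.72  path d0:H5→d1:-→d2:-→d3:-→d4:-→d5:-→d6:-→d7:-→d8:-→d9:-→d10:-→d11:-→d12:-→d13:-→d14:-→d15:-→d16:H6  best=H6
  ? 252.215.151.42  path d0:H5→d1:-→d2:-→d3:-→d4:-→d5:-→d6:-→d7:-→d8:-→d9:-→d10:-→d11:-→d12:-→d13:-→d14:-→d15:-→d16:H6→d17:-→d18:-→d19:-→d20:-→d21:-→d22:-→d23:-→d24:H3  best=H3
  ? 252.215.151.192  path d0:H5→d1:-→d2:-→d3:-→d4:-→d5:-→d6:-→d7:-→d8:-→d9:-→d10:-→d11:-→d12:-→d13:-→d14:-→d15:-→d16:H6→d17:-→d18:-→d19:-→d20:-→d21:-→d22:-→d23:-→d24:H3→d25:-→d26:-→d27:-→d28:H0  best=H0
  ? 252.215.151.195  path d0:H5→d1:-→d2:-→d3:-→d4:-→d5:-→d6:-→d7:-→d8:-→d9:-→d10:-→d11:-→d12:-→d13:-→d14:-→d15:-→d16:H6→d17:-→d18:-→d19:-→d20:-→d21:-→d22:-→d23:-→d24:H3→d25:-→d26:-→d27:-→d28:H0  best=H0
  - 203.119.182.83/32 clear@32
  - 203.119.182.80/28 clear@28
  add 252.208.0.0/12 -> H5 at depth 12
  ? 252.208.0.3  path d0:H5→d1:-→d2:-→d3:-→d4:-→d5:-→d6:-→d7:-→d8:-→d9:-→d10:-→d11:-→d12:H5→d13:-  best=H5
  add 203.0.0.0/8 -> H2 at depth 8
  ? 252.215.0.11  path d0:H5→d1:-→d2:-→d3:-→d4:-→d5:-→d6:-→d7:-→d8:-→d9:-→d10:-→d11:-→d12:H5→d13:-→d14:-→d15:-→d16:H6  best=H6
  add 252.208.0.0/12 -> H3 at depth 12

== LOOKUPS ==
["no-route","H0","H6","H3","H0","H0","H5","H6"]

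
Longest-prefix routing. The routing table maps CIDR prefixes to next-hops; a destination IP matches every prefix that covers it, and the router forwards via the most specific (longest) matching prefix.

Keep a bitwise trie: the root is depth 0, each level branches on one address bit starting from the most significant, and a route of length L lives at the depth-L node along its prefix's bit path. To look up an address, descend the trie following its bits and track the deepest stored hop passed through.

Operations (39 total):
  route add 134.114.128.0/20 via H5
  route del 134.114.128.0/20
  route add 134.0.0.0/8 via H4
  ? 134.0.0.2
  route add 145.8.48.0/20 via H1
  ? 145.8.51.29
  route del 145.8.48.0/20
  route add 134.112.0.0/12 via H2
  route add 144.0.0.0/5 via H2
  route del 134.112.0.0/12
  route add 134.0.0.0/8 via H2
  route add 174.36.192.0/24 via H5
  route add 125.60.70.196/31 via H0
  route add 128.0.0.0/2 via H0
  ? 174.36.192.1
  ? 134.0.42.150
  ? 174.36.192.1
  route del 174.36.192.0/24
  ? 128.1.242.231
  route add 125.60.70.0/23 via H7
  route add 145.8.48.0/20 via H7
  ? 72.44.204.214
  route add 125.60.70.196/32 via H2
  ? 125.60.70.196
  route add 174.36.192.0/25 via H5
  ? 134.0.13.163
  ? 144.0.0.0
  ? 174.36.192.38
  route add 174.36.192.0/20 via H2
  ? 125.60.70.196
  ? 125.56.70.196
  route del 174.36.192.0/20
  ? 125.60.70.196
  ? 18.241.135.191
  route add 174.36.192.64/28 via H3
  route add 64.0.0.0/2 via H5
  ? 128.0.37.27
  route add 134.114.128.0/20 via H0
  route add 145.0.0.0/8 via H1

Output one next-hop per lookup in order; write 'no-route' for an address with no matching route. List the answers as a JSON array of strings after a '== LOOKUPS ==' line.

Apply in order:
  add 134.114.128.0/20 -> H5 at depth 20
  del 134.114.128.0/20 (clear depth 20)
  add 134.0.0.0/8 -> H4 at depth 8
  ? 134.0.0.2  path d0:-→d1:-→d2:-→d3:-→d4:-→d5:-→d6:-→d7:-→d8:H4→d9:-  best=H4
  add 145.8.48.0/20 -> H1 at depth 20
  ? 145.8.51.29  path d0:-→d1:-→d2:-→d3:-→d4:-→d5:-→d6:-→d7:-→d8:-→d9:-→d10:-→d11:-→d12:-→d13:-→d14:-→d15:-→d16:-→d17:-→d18:-→d19:-→d20:H1  best=H1
  del 145.8.48.0/20 (clear depth 20)
  add 134.112.0.0/12 -> H2 at depth 12
  add 144.0.0.0/5 -> H2 at depth 5
  del 134.112.0.0/12 (clear depth 12)
  add 134.0.0.0/8 -> H2 at depth 8
  add 174.36.192.0/24 -> H5 at depth 24
  add 125.60.70.196/31 -> H0 at depth 31
  add 128.0.0.0/2 -> H0 at depth 2
  ? 174.36.192.1  path d0:-→d1:-→d2:H0→d3:-→d4:-→d5:-→d6:-→d7:-→d8:-→d9:-→d10:-→d11:-→d12:-→d13:-→d14:-→d15:-→d16:-→d17:-→d18:-→d19:-→d20:-→d21:-→d22:-→d23:-→d24:H5  best=H5
  ? 134.0.42.150  path d0:-→d1:-→d2:H0→d3:-→d4:-→d5:-→d6:-→d7:-→d8:H2→d9:-  best=H2
  ? 174.36.192.1  path d0:-→d1:-→d2:H0→d3:-→d4:-→d5:-→d6:-→d7:-→d8:-→d9:-→d10:-→d11:-→d12:-→d13:-→d14:-→d15:-→d16:-→d17:-→d18:-→d19:-→d20:-→d21:-→d22:-→d23:-→d24:H5  best=H5
  del 174.36.192.0/24 (clear depth 24)
  ? 128.1.242.231  path d0:-→d1:-→d2:H0→d3:-→d4:-→d5:-  best=H0
  add 125.60.70.0/23 -> H7 at depth 23
  add 145.8.48.0/20 -> H7 at depth 20
  ? 72.44.204.214  path d0:-→d1:-→d2:-  best=no-route
  add 125.60.70.196/32 -> H2 at depth 32
  ? 125.60.70.196  path d0:-→d1:-→d2:-→d3:-→d4:-→d5:-→d6:-→d7:-→d8:-→d9:-→d10:-→d11:-→d12:-→d13:-→d14:-→d15:-→d16:-→d17:-→d18:-→d19:-→d20:-→d21:-→d22:-→d23:H7→d24:-→d25:-→d26:-→d27:-→d28:-→d29:-→d30:-→d31:H0→d32:H2  best=H2
  add 174.36.192.0/25 -> H5 at depth 25
  ? 134.0.13.163  path d0:-→d1:-→d2:H0→d3:-→d4:-→d5:-→d6:-→d7:-→d8:H2→d9:-  best=H2
  ? 144.0.0.0  path d0:-→d1:-→d2:H0→d3:-→d4:-→d5:H2→d6:-→d7:-  best=H2
  ? 174.36.192.38  path d0:-→d1:-→d2:H0→d3:-→d4:-→d5:-→d6:-→d7:-→d8:-→d9:-→d10:-→d11:-→d12:-→d13:-→d14:-→d15:-→d16:-→d17:-→d18:-→d19:-→d20:-→d21:-→d22:-→d23:-→d24:-→d25:H5  best=H5
  add 174.36.192.0/20 -> H2 at depth 20
  ? 125.60.70.196  path d0:-→d1:-→d2:-→d3:-→d4:-→d5:-→d6:-→d7:-→d8:-→d9:-→d10:-→d11:-→d12:-→d13:-→d14:-→d15:-→d16:-→d17:-→d18:-→d19:-→d20:-→d21:-→d22:-→d23:H7→d24:-→d25:-→d26:-→d27:-→d28:-→d29:-→d30:-→d31:H0→d32:H2  best=H2
  ? 125.56.70.196  path d0:-→d1:-→d2:-→d3:-→d4:-→d5:-→d6:-→d7:-→d8:-→d9:-→d10:-→d11:-→d12:-→d13:-  best=no-route
  del 174.36.192.0/20 (clear depth 20)
  ? 125.60.70.196  path d0:-→d1:-→d2:-→d3:-→d4:-→d5:-→d6:-→d7:-→d8:-→d9:-→d10:-→d11:-→d12:-→d13:-→d14:-→d15:-→d16:-→d17:-→d18:-→d19:-→d20:-→d21:-→d22:-→d23:H7→d24:-→d25:-→d26:-→d27:-→d28:-→d29:-→d30:-→d31:H0→d32:H2  best=H2
  ? 18.241.135.191  path d0:-→d1:-  best=no-route
  add 174.36.192.64/28 -> H3 at depth 28
  add 64.0.0.0/2 -> H5 at depth 2
  ? 128.0.37.27  path d0:-→d1:-→d2:H0→d3:-→d4:-→d5:-  best=H0
  add 134.114.128.0/20 -> H0 at depth 20
  add 145.0.0.0/8 -> H1 at depth 8

== LOOKUPS ==
["H4","H1","H5","H2","H5","H0","no-route","H2","H2","H2","H5","H2","no-route","H2","no-route","H0"]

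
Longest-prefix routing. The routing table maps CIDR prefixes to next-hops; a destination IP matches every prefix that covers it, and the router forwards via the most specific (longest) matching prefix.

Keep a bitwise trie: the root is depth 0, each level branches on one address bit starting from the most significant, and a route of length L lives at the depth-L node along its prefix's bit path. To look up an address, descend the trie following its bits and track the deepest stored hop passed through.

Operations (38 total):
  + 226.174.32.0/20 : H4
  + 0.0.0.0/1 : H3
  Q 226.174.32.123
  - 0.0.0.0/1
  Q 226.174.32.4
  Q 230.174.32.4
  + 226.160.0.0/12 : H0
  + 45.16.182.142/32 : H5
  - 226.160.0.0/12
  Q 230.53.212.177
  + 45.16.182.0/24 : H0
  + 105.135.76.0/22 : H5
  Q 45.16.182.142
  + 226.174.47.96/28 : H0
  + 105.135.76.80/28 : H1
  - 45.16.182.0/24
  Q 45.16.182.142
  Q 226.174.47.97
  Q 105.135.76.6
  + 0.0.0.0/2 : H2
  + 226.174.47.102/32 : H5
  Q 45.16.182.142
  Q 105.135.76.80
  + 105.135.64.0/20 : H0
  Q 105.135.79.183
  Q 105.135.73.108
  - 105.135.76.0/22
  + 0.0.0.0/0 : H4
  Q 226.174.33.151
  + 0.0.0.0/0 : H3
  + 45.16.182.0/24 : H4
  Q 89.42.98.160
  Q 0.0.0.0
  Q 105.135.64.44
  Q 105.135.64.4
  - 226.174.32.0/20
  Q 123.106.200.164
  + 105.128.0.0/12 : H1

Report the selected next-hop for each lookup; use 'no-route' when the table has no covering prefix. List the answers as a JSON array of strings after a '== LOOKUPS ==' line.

Trace:
  + 226.174.32.0/20 (H4) depth=20
  + 0.0.0.0/1 (H3) depth=1
  Q 226.174.32.123: descend 11100010101011100010 ; hops seen [H4] ; pick H4
  - 0.0.0.0/1 clear@1
  Q 226.174.32.4: descend 11100010101011100010 ; hops seen [H4] ; pick H4
  Q 230.174.32.4: descend 11100 ; hops seen [∅] ; pick no-route
  + 226.160.0.0/12 (H0) depth=12
  + 45.16.182.142/32 (H5) depth=32
  - 226.160.0.0/12 clear@12
  Q 230.53.212.177: descend 11100 ; hops seen [∅] ; pick no-route
  + 45.16.182.0/24 (H0) depth=24
  + 105.135.76.0/22 (H5) depth=22
  Q 45.16.182.142: descend 00101101000100001011011010001110 ; hops seen [H0,H5] ; pick H5
  + 226.174.47.96/28 (H0) depth=28
  + 105.135.76.80/28 (H1) depth=28
  - 45.16.182.0/24 clear@24
  Q 45.16.182.142: descend 00101101000100001011011010001110 ; hops seen [H5] ; pick H5
  Q 226.174.47.97: descend 1110001010101110001011110110 ; hops seen [H4,H0] ; pick H0
  Q 105.135.76.6: descend 0110100110000111010011000 ; hops seen [H5] ; pick H5
  + 0.0.0.0/2 (H2) depth=2
  + 226.174.47.102/32 (H5) depth=32
  Q 45.16.182.142: descend 00101101000100001011011010001110 ; hops seen [H2,H5] ; pick H5
  Q 105.135.76.80: descend 0110100110000111010011000101 ; hops seen [H5,H1] ; pick H1
  + 105.135.64.0/20 (H0) depth=20
  Q 105.135.79.183: descend 0110100110000111010011 ; hops seen [H0,H5] ; pick H5
  Q 105.135.73.108: descend 011010011000011101001 ; hops seen [H0] ; pick H0
  - 105.135.76.0/22 clear@22
  + 0.0.0.0/0 (H4) depth=0
  Q 226.174.33.151: descend 11100010101011100010 ; hops seen [H4,H4] ; pick H4
  + 0.0.0.0/0 (H3) depth=0
  + 45.16.182.0/24 (H4) depth=24
  Q 89.42.98.160: descend 01 ; hops seen [H3] ; pick H3
  Q 0.0.0.0: descend 00 ; hops seen [H3,H2] ; pick H2
  Q 105.135.64.44: descend 01101001100001110100 ; hops seen [H3,H0] ; pick H0
  Q 105.135.64.4: descend 01101001100001110100 ; hops seen [H3,H0] ; pick H0
  - 226.174.32.0/20 clear@20
  Q 123.106.200.164: descend 011 ; hops seen [H3] ; pick H3
  + 105.128.0.0/12 (H1) depth=12

== LOOKUPS ==
["H4","H4","no-route","no-route","H5","H5","H0","H5","H5","H1","H5","H0","H4","H3","H2","H0","H0","H3"]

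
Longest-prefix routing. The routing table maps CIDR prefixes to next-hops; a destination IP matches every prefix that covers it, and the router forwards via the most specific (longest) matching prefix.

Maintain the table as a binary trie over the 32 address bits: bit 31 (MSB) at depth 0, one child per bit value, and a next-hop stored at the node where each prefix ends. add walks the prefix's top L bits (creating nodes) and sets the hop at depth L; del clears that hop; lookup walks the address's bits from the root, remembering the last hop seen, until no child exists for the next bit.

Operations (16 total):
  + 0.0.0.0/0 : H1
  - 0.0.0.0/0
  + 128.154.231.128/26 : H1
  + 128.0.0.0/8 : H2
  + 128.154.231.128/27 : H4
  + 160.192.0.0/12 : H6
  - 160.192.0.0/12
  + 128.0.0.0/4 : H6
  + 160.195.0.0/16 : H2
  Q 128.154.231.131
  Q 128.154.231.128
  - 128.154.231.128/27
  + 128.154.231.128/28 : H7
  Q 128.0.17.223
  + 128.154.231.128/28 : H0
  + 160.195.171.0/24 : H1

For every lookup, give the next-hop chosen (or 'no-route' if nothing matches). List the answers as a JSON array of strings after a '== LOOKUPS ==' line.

Apply in order:
  + 0.0.0.0/0 (H1) depth=0
  del 0.0.0.0/0 (clear depth 0)
  + 128.154.231.128/26 (H1) depth=26
  + 128.0.0.0/8 (H2) depth=8
  + 128.154.231.128/27 (H4) depth=27
  + 160.192.0.0/12 (H6) depth=12
  del 160.192.0.0/12 (clear depth 12)
  + 128.0.0.0/4 (H6) depth=4
  + 160.195.0.0/16 (H2) depth=16
  Q 128.154.231.131: descend 100000001001101011100111100 ; hops seen [H6,H2,H1,H4] ; pick H4
  Q 128.154.231.128: descend 100000001001101011100111100 ; hops seen [H6,H2,H1,H4] ; pick H4
  del 128.154.231.128/27 (clear depth 27)
  + 128.154.231.128/28 (H7) depth=28
  Q 128.0.17.223: descend 10000000 ; hops seen [H6,H2] ; pick H2
  + 128.154.231.128/28 (H0) depth=28
  + 160.195.171.0/24 (H1) depth=24

== LOOKUPS ==
["H4","H4","H2"]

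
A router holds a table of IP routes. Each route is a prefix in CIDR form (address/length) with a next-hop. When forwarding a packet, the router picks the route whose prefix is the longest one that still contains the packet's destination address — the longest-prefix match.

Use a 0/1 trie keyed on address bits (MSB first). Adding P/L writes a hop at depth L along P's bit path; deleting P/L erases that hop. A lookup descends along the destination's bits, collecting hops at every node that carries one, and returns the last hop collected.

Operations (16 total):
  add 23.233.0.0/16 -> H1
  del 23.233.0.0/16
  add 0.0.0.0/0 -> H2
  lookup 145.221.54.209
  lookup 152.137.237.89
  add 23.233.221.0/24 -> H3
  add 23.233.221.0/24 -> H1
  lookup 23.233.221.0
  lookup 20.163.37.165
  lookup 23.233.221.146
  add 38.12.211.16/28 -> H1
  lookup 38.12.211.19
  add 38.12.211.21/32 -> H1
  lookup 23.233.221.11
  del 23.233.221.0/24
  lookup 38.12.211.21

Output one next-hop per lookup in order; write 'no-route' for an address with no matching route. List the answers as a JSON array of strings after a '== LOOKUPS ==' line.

Trace:
  + 23.233.0.0/16 (H1) depth=16
  - 23.233.0.0/16 clear@16
  + 0.0.0.0/0 (H2) depth=0
  Q 145.221.54.209: descend ε ; hops seen [H2] ; pick H2
  Q 152.137.237.89: descend ε ; hops seen [H2] ; pick H2
  + 23.233.221.0/24 (H3) depth=24
  + 23.233.221.0/24 (H1) depth=24
  Q 23.233.221.0: descend 000101111110100111011101 ; hops seen [H2,H1] ; pick H1
  Q 20.163.37.165: descend 000101 ; hops seen [H2] ; pick H2
  Q 23.233.221.146: descend 000101111110100111011101 ; hops seen [H2,H1] ; pick H1
  + 38.12.211.16/28 (H1) depth=28
  Q 38.12.211.19: descend 0010011000001100110100110001 ; hops seen [H2,H1] ; pick H1
  + 38.12.211.21/32 (H1) depth=32
  Q 23.233.221.11: descend 000101111110100111011101 ; hops seen [H2,H1] ; pick H1
  - 23.233.221.0/24 clear@24
  Q 38.12.211.21: descend 00100110000011001101001100010101 ; hops seen [H2,H1,H1] ; pick H1

== LOOKUPS ==
["H2","H2","H1","H2","H1","H1","H1","H1"]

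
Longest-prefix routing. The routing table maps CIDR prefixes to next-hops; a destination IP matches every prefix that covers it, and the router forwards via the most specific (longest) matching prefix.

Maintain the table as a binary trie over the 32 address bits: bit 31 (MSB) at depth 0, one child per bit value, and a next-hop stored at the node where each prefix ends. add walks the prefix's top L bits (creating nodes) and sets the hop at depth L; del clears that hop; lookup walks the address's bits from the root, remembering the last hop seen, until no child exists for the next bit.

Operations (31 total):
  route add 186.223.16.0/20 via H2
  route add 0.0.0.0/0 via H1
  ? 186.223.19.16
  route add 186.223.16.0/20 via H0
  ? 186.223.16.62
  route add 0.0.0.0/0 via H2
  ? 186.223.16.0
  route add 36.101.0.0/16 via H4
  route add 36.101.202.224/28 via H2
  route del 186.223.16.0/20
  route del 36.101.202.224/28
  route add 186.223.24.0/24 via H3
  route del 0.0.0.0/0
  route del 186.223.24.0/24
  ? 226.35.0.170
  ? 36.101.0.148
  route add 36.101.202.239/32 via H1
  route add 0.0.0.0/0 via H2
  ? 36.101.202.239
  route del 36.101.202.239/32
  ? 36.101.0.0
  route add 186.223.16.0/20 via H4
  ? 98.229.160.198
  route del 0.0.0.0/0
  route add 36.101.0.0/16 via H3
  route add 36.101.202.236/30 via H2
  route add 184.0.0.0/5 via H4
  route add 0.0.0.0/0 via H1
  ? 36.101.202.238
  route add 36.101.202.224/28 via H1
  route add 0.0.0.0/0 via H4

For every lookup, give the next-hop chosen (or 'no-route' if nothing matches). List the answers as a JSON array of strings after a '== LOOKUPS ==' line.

Trace:
  add 186.223.16.0/20 -> H2 at depth 20
  add 0.0.0.0/0 -> H1 at depth 0
  Q 186.223.19.16: descend 10111010110111110001 ; hops seen [H1,H2] ; pick H2
  add 186.223.16.0/20 -> H0 at depth 20
  Q 186.223.16.62: descend 10111010110111110001 ; hops seen [H1,H0] ; pick H0
  add 0.0.0.0/0 -> H2 at depth 0
  Q 186.223.16.0: descend 10111010110111110001 ; hops seen [H2,H0] ; pick H0
  add 36.101.0.0/16 -> H4 at depth 16
  add 36.101.202.224/28 -> H2 at depth 28
  del 186.223.16.0/20 (clear depth 20)
  del 36.101.202.224/28 (clear depth 28)
  add 186.223.24.0/24 -> H3 at depth 24
  del 0.0.0.0/0 (clear depth 0)
  del 186.223.24.0/24 (clear depth 24)
  Q 226.35.0.170: descend 1 ; hops seen [∅] ; pick no-route
  Q 36.101.0.148: descend 0010010001100101 ; hops seen [H4] ; pick H4
  add 36.101.202.239/32 -> H1 at depth 32
  add 0.0.0.0/0 -> H2 at depth 0
  Q 36.101.202.239: descend 00100100011001011100101011101111 ; hops seen [H2,H4,H1] ; pick H1
  del 36.101.202.239/32 (clear depth 32)
  Q 36.101.0.0: descend 0010010001100101 ; hops seen [H2,H4] ; pick H4
  add 186.223.16.0/20 -> H4 at depth 20
  Q 98.229.160.198: descend 0 ; hops seen [H2] ; pick H2
  del 0.0.0.0/0 (clear depth 0)
  add 36.101.0.0/16 -> H3 at depth 16
  add 36.101.202.236/30 -> H2 at depth 30
  add 184.0.0.0/5 -> H4 at depth 5
  add 0.0.0.0/0 -> H1 at depth 0
  Q 36.101.202.238: descend 0010010001100101110010101110111 ; hops seen [H1,H3,H2] ; pick H2
  add 36.101.202.224/28 -> H1 at depth 28
  add 0.0.0.0/0 -> H4 at depth 0

== LOOKUPS ==
["H2","H0","H0","no-route","H4","H1","H4","H2","H2"]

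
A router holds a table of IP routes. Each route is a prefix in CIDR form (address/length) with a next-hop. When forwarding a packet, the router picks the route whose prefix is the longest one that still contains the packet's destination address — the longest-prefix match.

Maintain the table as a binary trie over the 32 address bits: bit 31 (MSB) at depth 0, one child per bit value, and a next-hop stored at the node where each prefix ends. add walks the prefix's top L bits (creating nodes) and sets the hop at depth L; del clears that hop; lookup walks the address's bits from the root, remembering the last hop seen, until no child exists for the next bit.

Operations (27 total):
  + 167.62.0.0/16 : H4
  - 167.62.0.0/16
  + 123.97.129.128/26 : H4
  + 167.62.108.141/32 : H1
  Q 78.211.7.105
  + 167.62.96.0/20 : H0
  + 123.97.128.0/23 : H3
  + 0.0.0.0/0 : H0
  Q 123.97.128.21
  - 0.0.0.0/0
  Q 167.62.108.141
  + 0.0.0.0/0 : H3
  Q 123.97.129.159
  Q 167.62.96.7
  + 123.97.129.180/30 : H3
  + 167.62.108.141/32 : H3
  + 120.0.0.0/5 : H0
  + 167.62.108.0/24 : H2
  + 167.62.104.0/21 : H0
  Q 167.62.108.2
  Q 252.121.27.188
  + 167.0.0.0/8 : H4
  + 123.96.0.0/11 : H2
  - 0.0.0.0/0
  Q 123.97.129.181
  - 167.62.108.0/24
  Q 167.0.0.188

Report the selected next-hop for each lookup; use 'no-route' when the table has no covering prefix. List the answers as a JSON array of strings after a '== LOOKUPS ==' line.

Apply in order:
  add 167.62.0.0/16 -> H4 at depth 16
  - 167.62.0.0/16 clear@16
  add 123.97.129.128/26 -> H4 at depth 26
  add 167.62.108.141/32 -> H1 at depth 32
  lookup 78.211.7.105: bits 01 walk d0:-→d1:-→d2:- -> no-route
  add 167.62.96.0/20 -> H0 at depth 20
  add 123.97.128.0/23 -> H3 at depth 23
  add 0.0.0.0/0 -> H0 at depth 0
  lookup 123.97.128.21: bits 01111011011000011000000 walk d0:H0→d1:-→d2:-→d3:-→d4:-→d5:-→d6:-→d7:-→d8:-→d9:-→d10:-→d11:-→d12:-→d13:-→d14:-→d15:-→d16:-→d17:-→d18:-→d19:-→d20:-→d21:-→d22:-→d23:H3 -> H3
  - 0.0.0.0/0 clear@0
  lookup 167.62.108.141: bits 10100111001111100110110010001101 walk d0:-→d1:-→d2:-→d3:-→d4:-→d5:-→d6:-→d7:-→d8:-→d9:-→d10:-→d11:-→d12:-→d13:-→d14:-→d15:-→d16:-→d17:-→d18:-→d19:-→d20:H0→d21:-→d22:-→d23:-→d24:-→d25:-→d26:-→d27:-→d28:-→d29:-→d30:-→d31:-→d32:H1 -> H1
  add 0.0.0.0/0 -> H3 at depth 0
  lookup 123.97.129.159: bits 01111011011000011000000110 walk d0:H3→d1:-→d2:-→d3:-→d4:-→d5:-→d6:-→d7:-→d8:-→d9:-→d10:-→d11:-→d12:-→d13:-→d14:-→d15:-→d16:-→d17:-→d18:-→d19:-→d20:-→d21:-→d22:-→d23:H3→d24:-→d25:-→d26:H4 -> H4
  lookup 167.62.96.7: bits 10100111001111100110 walk d0:H3→d1:-→d2:-→d3:-→d4:-→d5:-→d6:-→d7:-→d8:-→d9:-→d10:-→d11:-→d12:-→d13:-→d14:-→d15:-→d16:-→d17:-→d18:-→d19:-→d20:H0 -> H0
  add 123.97.129.180/30 -> H3 at depth 30
  add 167.62.108.141/32 -> H3 at depth 32
  add 120.0.0.0/5 -> H0 at depth 5
  add 167.62.108.0/24 -> H2 at depth 24
  add 167.62.104.0/21 -> H0 at depth 21
  lookup 167.62.108.2: bits 101001110011111001101100 walk d0:H3→d1:-→d2:-→d3:-→d4:-→d5:-→d6:-→d7:-→d8:-→d9:-→d10:-→d11:-→d12:-→d13:-→d14:-→d15:-→d16:-→d17:-→d18:-→d19:-→d20:H0→d21:H0→d22:-→d23:-→d24:H2 -> H2
  lookup 252.121.27.188: bits 1 walk d0:H3→d1:- -> H3
  add 167.0.0.0/8 -> H4 at depth 8
  add 123.96.0.0/11 -> H2 at depth 11
  - 0.0.0.0/0 clear@0
  lookup 123.97.129.181: bits 011110110110000110000001101101 walk d0:-→d1:-→d2:-→d3:-→d4:-→d5:H0→d6:-→d7:-→d8:-→d9:-→d10:-→d11:H2→d12:-→d13:-→d14:-→d15:-→d16:-→d17:-→d18:-→d19:-→d20:-→d21:-→d22:-→d23:H3→d24:-→d25:-→d26:H4→d27:-→d28:-→d29:-→d30:H3 -> H3
  - 167.62.108.0/24 clear@24
  lookup 167.0.0.188: bits 1010011100 walk d0:-→d1:-→d2:-→d3:-→d4:-→d5:-→d6:-→d7:-→d8:H4→d9:-→d10:- -> H4

== LOOKUPS ==
["no-route","H3","H1","H4","H0","H2","H3","H3","H4"]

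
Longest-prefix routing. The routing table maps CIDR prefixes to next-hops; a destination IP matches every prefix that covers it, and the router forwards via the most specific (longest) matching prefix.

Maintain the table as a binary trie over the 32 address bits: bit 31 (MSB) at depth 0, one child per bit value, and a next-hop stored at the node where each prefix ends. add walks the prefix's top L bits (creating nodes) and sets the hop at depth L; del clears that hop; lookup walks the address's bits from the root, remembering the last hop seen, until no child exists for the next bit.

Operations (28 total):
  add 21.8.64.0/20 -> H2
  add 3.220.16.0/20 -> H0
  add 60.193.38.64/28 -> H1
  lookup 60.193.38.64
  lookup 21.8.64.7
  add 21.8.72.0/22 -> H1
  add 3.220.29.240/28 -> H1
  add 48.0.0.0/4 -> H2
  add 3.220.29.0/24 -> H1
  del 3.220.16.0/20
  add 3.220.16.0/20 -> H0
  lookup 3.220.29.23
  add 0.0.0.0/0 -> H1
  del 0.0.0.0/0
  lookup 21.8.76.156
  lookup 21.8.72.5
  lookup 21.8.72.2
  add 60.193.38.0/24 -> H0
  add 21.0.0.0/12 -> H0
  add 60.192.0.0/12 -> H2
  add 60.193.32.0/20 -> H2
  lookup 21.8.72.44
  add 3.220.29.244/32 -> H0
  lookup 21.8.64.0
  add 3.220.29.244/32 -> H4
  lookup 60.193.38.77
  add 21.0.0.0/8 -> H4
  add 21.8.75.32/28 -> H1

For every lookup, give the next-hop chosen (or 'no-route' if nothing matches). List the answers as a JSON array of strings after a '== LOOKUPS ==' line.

Apply in order:
  add 21.8.64.0/20 -> H2 at depth 20
  add 3.220.16.0/20 -> H0 at depth 20
  add 60.193.38.64/28 -> H1 at depth 28
  lookup 60.193.38.64: bits 0011110011000001001001100100 walk d0:-→d1:-→d2:-→d3:-→d4:-→d5:-→d6:-→d7:-→d8:-→d9:-→d10:-→d11:-→d12:-→d13:-→d14:-→d15:-→d16:-→d17:-→d18:-→d19:-→d20:-→d21:-→d22:-→d23:-→d24:-→d25:-→d26:-→d27:-→d28:H1 -> H1
  lookup 21.8.64.7: bits 00010101000010000100 walk d0:-→d1:-→d2:-→d3:-→d4:-→d5:-→d6:-→d7:-→d8:-→d9:-→d10:-→d11:-→d12:-→d13:-→d14:-→d15:-→d16:-→d17:-→d18:-→d19:-→d20:H2 -> H2
  add 21.8.72.0/22 -> H1 at depth 22
  add 3.220.29.240/28 -> H1 at depth 28
  add 48.0.0.0/4 -> H2 at depth 4
  add 3.220.29.0/24 -> H1 at depth 24
  - 3.220.16.0/20 clear@20
  add 3.220.16.0/20 -> H0 at depth 20
  lookup 3.220.29.23: bits 000000111101110000011101 walk d0:-→d1:-→d2:-→d3:-→d4:-→d5:-→d6:-→d7:-→d8:-→d9:-→d10:-→d11:-→d12:-→d13:-→d14:-→d15:-→d16:-→d17:-→d18:-→d19:-→d20:H0→d21:-→d22:-→d23:-→d24:H1 -> H1
  add 0.0.0.0/0 -> H1 at depth 0
  - 0.0.0.0/0 clear@0
  lookup 21.8.76.156: bits 000101010000100001001 walk d0:-→d1:-→d2:-→d3:-→d4:-→d5:-→d6:-→d7:-→d8:-→d9:-→d10:-→d11:-→d12:-→d13:-→d14:-→d15:-→d16:-→d17:-→d18:-→d19:-→d20:H2→d21:- -> H2
  lookup 21.8.72.5: bits 0001010100001000010010 walk d0:-→d1:-→d2:-→d3:-→d4:-→d5:-→d6:-→d7:-→d8:-→d9:-→d10:-→d11:-→d12:-→d13:-→d14:-→d15:-→d16:-→d17:-→d18:-→d19:-→d20:H2→d21:-→d22:H1 -> H1
  lookup 21.8.72.2: bits 0001010100001000010010 walk d0:-→d1:-→d2:-→d3:-→d4:-→d5:-→d6:-→d7:-→d8:-→d9:-→d10:-→d11:-→d12:-→d13:-→d14:-→d15:-→d16:-→d17:-→d18:-→d19:-→d20:H2→d21:-→d22:H1 -> H1
  add 60.193.38.0/24 -> H0 at depth 24
  add 21.0.0.0/12 -> H0 at depth 12
  add 60.192.0.0/12 -> H2 at depth 12
  add 60.193.32.0/20 -> H2 at depth 20
  lookup 21.8.72.44: bits 0001010100001000010010 walk d0:-→d1:-→d2:-→d3:-→d4:-→d5:-→d6:-→d7:-→d8:-→d9:-→d10:-→d11:-→d12:H0→d13:-→d14:-→d15:-→d16:-→d17:-→d18:-→d19:-→d20:H2→d21:-→d22:H1 -> H1
  add 3.220.29.244/32 -> H0 at depth 32
  lookup 21.8.64.0: bits 00010101000010000100 walk d0:-→d1:-→d2:-→d3:-→d4:-→d5:-→d6:-→d7:-→d8:-→d9:-→d10:-→d11:-→d12:H0→d13:-→d14:-→d15:-→d16:-→d17:-→d18:-→d19:-→d20:H2 -> H2
  add 3.220.29.244/32 -> H4 at depth 32
  lookup 60.193.38.77: bits 0011110011000001001001100100 walk d0:-→d1:-→d2:-→d3:-→d4:H2→d5:-→d6:-→d7:-→d8:-→d9:-→d10:-→d11:-→d12:H2→d13:-→d14:-→d15:-→d16:-→d17:-→d18:-→d19:-→d20:H2→d21:-→d22:-→d23:-→d24:H0→d25:-→d26:-→d27:-→d28:H1 -> H1
  add 21.0.0.0/8 -> H4 at depth 8
  add 21.8.75.32/28 -> H1 at depth 28

== LOOKUPS ==
["H1","H2","H1","H2","H1","H1","H1","H2","H1"]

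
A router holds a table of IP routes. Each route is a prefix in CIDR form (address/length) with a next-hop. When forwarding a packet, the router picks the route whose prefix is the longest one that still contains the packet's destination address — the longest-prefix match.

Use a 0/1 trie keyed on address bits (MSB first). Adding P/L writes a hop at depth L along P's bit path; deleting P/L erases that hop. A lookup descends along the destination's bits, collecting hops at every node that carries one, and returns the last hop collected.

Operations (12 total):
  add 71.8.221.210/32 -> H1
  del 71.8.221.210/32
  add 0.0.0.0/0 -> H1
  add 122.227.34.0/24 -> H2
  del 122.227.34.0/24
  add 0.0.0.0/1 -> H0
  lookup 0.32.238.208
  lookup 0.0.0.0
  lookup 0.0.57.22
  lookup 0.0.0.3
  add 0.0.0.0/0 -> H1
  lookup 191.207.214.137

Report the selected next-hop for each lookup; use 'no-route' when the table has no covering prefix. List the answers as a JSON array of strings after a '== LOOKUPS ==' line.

Apply in order:
  + 71.8.221.210/32 (H1) depth=32
  - 71.8.221.210/32 clear@32
  + 0.0.0.0/0 (H1) depth=0
  + 122.227.34.0/24 (H2) depth=24
  - 122.227.34.0/24 clear@24
  + 0.0.0.0/1 (H0) depth=1
  Q 0.32.238.208: descend 0 ; hops seen [H1,H0] ; pick H0
  Q 0.0.0.0: descend 0 ; hops seen [H1,H0] ; pick H0
  Q 0.0.57.22: descend 0 ; hops seen [H1,H0] ; pick H0
  Q 0.0.0.3: descend 0 ; hops seen [H1,H0] ; pick H0
  + 0.0.0.0/0 (H1) depth=0
  Q 191.207.214.137: descend ε ; hops seen [H1] ; pick H1

== LOOKUPS ==
["H0","H0","H0","H0","H1"]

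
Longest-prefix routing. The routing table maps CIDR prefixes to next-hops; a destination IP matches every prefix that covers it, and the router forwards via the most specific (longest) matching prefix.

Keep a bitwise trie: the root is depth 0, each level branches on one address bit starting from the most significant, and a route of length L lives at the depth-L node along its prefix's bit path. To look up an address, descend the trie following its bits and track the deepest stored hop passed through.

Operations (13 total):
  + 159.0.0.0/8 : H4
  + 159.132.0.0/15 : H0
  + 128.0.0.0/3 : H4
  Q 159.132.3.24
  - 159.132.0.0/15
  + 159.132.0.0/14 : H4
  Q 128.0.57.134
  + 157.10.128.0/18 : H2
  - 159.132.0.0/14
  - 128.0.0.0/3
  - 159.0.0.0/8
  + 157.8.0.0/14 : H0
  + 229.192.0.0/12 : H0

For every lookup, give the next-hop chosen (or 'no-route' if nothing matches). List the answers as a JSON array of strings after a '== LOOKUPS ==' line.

Process each operation:
  add 159.0.0.0/8 -> H4 at depth 8
  add 159.132.0.0/15 -> H0 at depth 15
  add 128.0.0.0/3 -> H4 at depth 3
  ? 159.132.3.24  path d0:-→d1:-→d2:-→d3:H4→d4:-→d5:-→d6:-→d7:-→d8:H4→d9:-→d10:-→d11:-→d12:-→d13:-→d14:-→d15:H0  best=H0
  del 159.132.0.0/15 (clear depth 15)
  add 159.132.0.0/14 -> H4 at depth 14
  ? 128.0.57.134  path d0:-→d1:-→d2:-→d3:H4  best=H4
  add 157.10.128.0/18 -> H2 at depth 18
  del 159.132.0.0/14 (clear depth 14)
  del 128.0.0.0/3 (clear depth 3)
  del 159.0.0.0/8 (clear depth 8)
  add 157.8.0.0/14 -> H0 at depth 14
  add 229.192.0.0/12 -> H0 at depth 12

== LOOKUPS ==
["H0","H4"]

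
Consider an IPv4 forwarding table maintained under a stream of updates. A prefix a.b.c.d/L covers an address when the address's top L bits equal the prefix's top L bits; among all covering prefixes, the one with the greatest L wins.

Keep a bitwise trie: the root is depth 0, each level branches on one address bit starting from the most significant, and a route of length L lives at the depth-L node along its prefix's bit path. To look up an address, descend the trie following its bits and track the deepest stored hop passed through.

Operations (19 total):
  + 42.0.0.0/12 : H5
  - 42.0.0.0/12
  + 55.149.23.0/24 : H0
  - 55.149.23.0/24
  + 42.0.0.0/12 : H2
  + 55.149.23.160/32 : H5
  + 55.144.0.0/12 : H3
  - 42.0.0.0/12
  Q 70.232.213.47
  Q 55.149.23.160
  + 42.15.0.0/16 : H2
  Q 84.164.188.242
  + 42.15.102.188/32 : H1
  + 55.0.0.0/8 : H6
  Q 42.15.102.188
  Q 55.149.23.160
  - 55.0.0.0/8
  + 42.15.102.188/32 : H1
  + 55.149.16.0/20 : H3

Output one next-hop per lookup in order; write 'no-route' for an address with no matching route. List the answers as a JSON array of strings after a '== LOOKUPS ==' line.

Process each operation:
  + 42.0.0.0/12 (H5) depth=12
  - 42.0.0.0/12 clear@12
  + 55.149.23.0/24 (H0) depth=24
  - 55.149.23.0/24 clear@24
  + 42.0.0.0/12 (H2) depth=12
  + 55.149.23.160/32 (H5) depth=32
  + 55.144.0.0/12 (H3) depth=12
  - 42.0.0.0/12 clear@12
  lookup 70.232.213.47: bits 0 walk d0:-→d1:- -> no-route
  lookup 55.149.23.160: bits 00110111100101010001011110100000 walk d0:-→d1:-→d2:-→d3:-→d4:-→d5:-→d6:-→d7:-→d8:-→d9:-→d10:-→d11:-→d12:H3→d13:-→d14:-→d15:-→d16:-→d17:-→d18:-→d19:-→d20:-→d21:-→d22:-→d23:-→d24:-→d25:-→d26:-→d27:-→d28:-→d29:-→d30:-→d31:-→d32:H5 -> H5
  + 42.15.0.0/16 (H2) depth=16
  lookup 84.164.188.242: bits 0 walk d0:-→d1:- -> no-route
  + 42.15.102.188/32 (H1) depth=32
  + 55.0.0.0/8 (H6) depth=8
  lookup 42.15.102.188: bits 00101010000011110110011010111100 walk d0:-→d1:-→d2:-→d3:-→d4:-→d5:-→d6:-→d7:-→d8:-→d9:-→d10:-→d11:-→d12:-→d13:-→d14:-→d15:-→d16:H2→d17:-→d18:-→d19:-→d20:-→d21:-→d22:-→d23:-→d24:-→d25:-→d26:-→d27:-→d28:-→d29:-→d30:-→d31:-→d32:H1 -> H1
  lookup 55.149.23.160: bits 00110111100101010001011110100000 walk d0:-→d1:-→d2:-→d3:-→d4:-→d5:-→d6:-→d7:-→d8:H6→d9:-→d10:-→d11:-→d12:H3→d13:-→d14:-→d15:-→d16:-→d17:-→d18:-→d19:-→d20:-→d21:-→d22:-→d23:-→d24:-→d25:-→d26:-→d27:-→d28:-→d29:-→d30:-→d31:-→d32:H5 -> H5
  - 55.0.0.0/8 clear@8
  + 42.15.102.188/32 (H1) depth=32
  + 55.149.16.0/20 (H3) depth=20

== LOOKUPS ==
["no-route","H5","no-route","H1","H5"]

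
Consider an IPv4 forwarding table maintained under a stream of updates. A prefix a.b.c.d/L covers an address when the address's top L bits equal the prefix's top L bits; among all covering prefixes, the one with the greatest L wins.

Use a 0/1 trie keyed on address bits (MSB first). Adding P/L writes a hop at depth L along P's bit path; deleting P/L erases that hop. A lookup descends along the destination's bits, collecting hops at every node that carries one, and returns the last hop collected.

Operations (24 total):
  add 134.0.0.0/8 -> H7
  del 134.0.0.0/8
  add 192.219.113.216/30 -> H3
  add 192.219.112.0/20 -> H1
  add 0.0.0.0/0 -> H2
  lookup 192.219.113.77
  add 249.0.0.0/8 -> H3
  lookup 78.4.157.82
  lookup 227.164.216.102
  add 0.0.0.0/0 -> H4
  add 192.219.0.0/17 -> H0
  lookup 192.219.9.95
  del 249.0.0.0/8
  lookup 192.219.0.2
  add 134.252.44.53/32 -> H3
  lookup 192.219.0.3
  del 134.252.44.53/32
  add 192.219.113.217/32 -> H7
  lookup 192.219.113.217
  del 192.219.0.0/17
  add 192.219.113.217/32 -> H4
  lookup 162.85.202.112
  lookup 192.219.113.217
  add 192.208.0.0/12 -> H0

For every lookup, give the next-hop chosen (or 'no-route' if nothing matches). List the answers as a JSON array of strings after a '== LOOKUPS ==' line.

Process each operation:
  + 134.0.0.0/8 (H7) depth=8
  del 134.0.0.0/8 (clear depth 8)
  + 192.219.113.216/30 (H3) depth=30
  + 192.219.112.0/20 (H1) depth=20
  + 0.0.0.0/0 (H2) depth=0
  lookup 192.219.113.77: bits 110000001101101101110001 walk d0:H2→d1:-→d2:-→d3:-→d4:-→d5:-→d6:-→d7:-→d8:-→d9:-→d10:-→d11:-→d12:-→d13:-→d14:-→d15:-→d16:-→d17:-→d18:-→d19:-→d20:H1→d21:-→d22:-→d23:-→d24:- -> H1
  + 249.0.0.0/8 (H3) depth=8
  lookup 78.4.157.82: bits ε walk d0:H2 -> H2
  lookup 227.164.216.102: bits 111 walk d0:H2→d1:-→d2:-→d3:- -> H2
  + 0.0.0.0/0 (H4) depth=0
  + 192.219.0.0/17 (H0) depth=17
  lookup 192.219.9.95: bits 11000000110110110 walk d0:H4→d1:-→d2:-→d3:-→d4:-→d5:-→d6:-→d7:-→d8:-→d9:-→d10:-→d11:-→d12:-→d13:-→d14:-→d15:-→d16:-→d17:H0 -> H0
  del 249.0.0.0/8 (clear depth 8)
  lookup 192.219.0.2: bits 11000000110110110 walk d0:H4→d1:-→d2:-→d3:-→d4:-→d5:-→d6:-→d7:-→d8:-→d9:-→d10:-→d11:-→d12:-→d13:-→d14:-→d15:-→d16:-→d17:H0 -> H0
  + 134.252.44.53/32 (H3) depth=32
  lookup 192.219.0.3: bits 11000000110110110 walk d0:H4→d1:-→d2:-→d3:-→d4:-→d5:-→d6:-→d7:-→d8:-→d9:-→d10:-→d11:-→d12:-→d13:-→d14:-→d15:-→d16:-→d17:H0 -> H0
  del 134.252.44.53/32 (clear depth 32)
  + 192.219.113.217/32 (H7) depth=32
  lookup 192.219.113.217: bits 11000000110110110111000111011001 walk d0:H4→d1:-→d2:-→d3:-→d4:-→d5:-→d6:-→d7:-→d8:-→d9:-→d10:-→d11:-→d12:-→d13:-→d14:-→d15:-→d16:-→d17:H0→d18:-→d19:-→d20:H1→d21:-→d22:-→d23:-→d24:-→d25:-→d26:-→d27:-→d28:-→d29:-→d30:H3→d31:-→d32:H7 -> H7
  del 192.219.0.0/17 (clear depth 17)
  + 192.219.113.217/32 (H4) depth=32
  lookup 162.85.202.112: bits 10 walk d0:H4→d1:-→d2:- -> H4
  lookup 192.219.113.217: bits 11000000110110110111000111011001 walk d0:H4→d1:-→d2:-→d3:-→d4:-→d5:-→d6:-→d7:-→d8:-→d9:-→d10:-→d11:-→d12:-→d13:-→d14:-→d15:-→d16:-→d17:-→d18:-→d19:-→d20:H1→d21:-→d22:-→d23:-→d24:-→d25:-→d26:-→d27:-→d28:-→d29:-→d30:H3→d31:-→d32:H4 -> H4
  + 192.208.0.0/12 (H0) depth=12

== LOOKUPS ==
["H1","H2","H2","H0","H0","H0","H7","H4","H4"]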